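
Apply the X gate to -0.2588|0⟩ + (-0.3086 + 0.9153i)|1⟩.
(-0.3086 + 0.9153i)|0⟩ - 0.2588|1⟩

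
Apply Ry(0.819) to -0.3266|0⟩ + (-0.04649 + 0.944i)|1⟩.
(-0.2811 - 0.3759i)|0⟩ + (-0.1727 + 0.866i)|1⟩

Ry(0.819) = [[cos(θ/2), −sin(θ/2)], [sin(θ/2), cos(θ/2)]]; θ = 0.819, cos(θ/2) ≈ 0.91732, sin(θ/2) ≈ 0.398151.
With a = amp(|0⟩) = -0.3266 and b = amp(|1⟩) = (-0.04649 + 0.944i):
new amp(|0⟩) = (0.91732)·a + (-0.398151)·b = (-0.2811 - 0.3759i)
new amp(|1⟩) = (0.398151)·a + (0.91732)·b = (-0.1727 + 0.866i)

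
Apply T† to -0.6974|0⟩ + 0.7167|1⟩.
-0.6974|0⟩ + (0.5068 - 0.5068i)|1⟩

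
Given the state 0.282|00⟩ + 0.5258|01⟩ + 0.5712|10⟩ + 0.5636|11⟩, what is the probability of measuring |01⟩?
0.2765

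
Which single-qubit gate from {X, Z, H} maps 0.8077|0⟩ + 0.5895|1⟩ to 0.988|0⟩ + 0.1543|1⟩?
H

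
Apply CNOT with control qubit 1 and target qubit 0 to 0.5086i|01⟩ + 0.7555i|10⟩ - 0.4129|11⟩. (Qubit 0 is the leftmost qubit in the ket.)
-0.4129|01⟩ + 0.7555i|10⟩ + 0.5086i|11⟩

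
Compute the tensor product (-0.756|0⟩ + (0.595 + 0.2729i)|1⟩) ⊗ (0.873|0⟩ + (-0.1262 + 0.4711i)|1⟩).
-0.66|00⟩ + (0.09541 - 0.3562i)|01⟩ + (0.5194 + 0.2382i)|10⟩ + (-0.2037 + 0.2459i)|11⟩

amp(|b₁b₂…⟩) = product of the factor amplitudes for bits b₁, b₂, …; only kets whose every factor amplitude is nonzero survive.
|00⟩: (-0.756)(0.873) = -0.66
|01⟩: (-0.756)(-0.1262 + 0.4711i) = (0.09541 - 0.3562i)
|10⟩: (0.595 + 0.2729i)(0.873) = (0.5194 + 0.2382i)
|11⟩: (0.595 + 0.2729i)(-0.1262 + 0.4711i) = (-0.2037 + 0.2459i)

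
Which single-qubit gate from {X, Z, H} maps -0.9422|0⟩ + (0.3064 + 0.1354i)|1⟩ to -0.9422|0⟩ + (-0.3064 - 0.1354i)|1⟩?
Z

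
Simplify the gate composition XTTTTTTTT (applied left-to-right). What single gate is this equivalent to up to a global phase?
X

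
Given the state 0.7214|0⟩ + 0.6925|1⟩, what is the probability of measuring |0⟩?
0.5204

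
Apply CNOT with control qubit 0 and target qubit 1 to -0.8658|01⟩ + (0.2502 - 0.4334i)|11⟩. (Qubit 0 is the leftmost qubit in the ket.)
-0.8658|01⟩ + (0.2502 - 0.4334i)|10⟩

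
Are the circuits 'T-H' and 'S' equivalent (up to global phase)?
No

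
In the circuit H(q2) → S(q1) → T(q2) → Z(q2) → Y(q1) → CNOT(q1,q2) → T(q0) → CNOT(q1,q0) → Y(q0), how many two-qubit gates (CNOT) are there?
2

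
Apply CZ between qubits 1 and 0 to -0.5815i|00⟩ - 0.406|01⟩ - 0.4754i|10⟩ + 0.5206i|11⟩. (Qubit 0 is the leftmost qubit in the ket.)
-0.5815i|00⟩ - 0.406|01⟩ - 0.4754i|10⟩ - 0.5206i|11⟩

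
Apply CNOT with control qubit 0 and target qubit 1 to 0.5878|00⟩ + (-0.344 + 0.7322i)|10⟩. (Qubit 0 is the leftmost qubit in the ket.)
0.5878|00⟩ + (-0.344 + 0.7322i)|11⟩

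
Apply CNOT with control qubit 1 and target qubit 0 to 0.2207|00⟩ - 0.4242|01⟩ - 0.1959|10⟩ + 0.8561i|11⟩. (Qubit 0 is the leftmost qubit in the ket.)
0.2207|00⟩ + 0.8561i|01⟩ - 0.1959|10⟩ - 0.4242|11⟩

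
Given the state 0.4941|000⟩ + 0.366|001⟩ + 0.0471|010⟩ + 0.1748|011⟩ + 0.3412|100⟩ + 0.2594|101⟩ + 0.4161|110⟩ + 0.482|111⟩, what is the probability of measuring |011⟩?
0.03056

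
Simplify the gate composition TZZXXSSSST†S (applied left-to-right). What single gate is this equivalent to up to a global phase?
S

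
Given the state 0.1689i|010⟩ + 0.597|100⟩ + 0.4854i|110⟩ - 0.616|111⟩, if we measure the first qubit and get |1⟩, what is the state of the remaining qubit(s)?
0.6057|00⟩ + 0.4925i|10⟩ - 0.625|11⟩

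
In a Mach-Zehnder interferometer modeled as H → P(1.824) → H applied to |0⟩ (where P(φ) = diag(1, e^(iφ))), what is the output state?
(0.3747 + 0.4841i)|0⟩ + (0.6253 - 0.4841i)|1⟩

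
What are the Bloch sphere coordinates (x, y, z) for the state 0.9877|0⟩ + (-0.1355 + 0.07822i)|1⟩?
(-0.2677, 0.1545, 0.9511)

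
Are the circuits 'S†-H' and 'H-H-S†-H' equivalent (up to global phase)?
Yes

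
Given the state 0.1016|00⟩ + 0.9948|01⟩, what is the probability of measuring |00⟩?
0.01032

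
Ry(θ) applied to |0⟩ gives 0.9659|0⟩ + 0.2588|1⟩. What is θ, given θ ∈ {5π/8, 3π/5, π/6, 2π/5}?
π/6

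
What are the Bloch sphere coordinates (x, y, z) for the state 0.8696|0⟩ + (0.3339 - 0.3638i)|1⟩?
(0.5807, -0.6327, 0.5124)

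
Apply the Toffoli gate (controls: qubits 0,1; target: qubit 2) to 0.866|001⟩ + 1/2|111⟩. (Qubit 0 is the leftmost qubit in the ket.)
0.866|001⟩ + 1/2|110⟩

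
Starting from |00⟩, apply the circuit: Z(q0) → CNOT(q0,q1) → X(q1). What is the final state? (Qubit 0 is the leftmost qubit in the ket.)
|01⟩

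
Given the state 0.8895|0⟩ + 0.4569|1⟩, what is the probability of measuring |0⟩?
0.7912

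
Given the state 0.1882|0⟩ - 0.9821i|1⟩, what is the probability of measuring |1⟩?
0.9645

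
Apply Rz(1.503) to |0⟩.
(0.7307 - 0.6827i)|0⟩

Rz(1.503) = [[e^(−iθ/2), 0], [0, e^(iθ/2)]] with e^(±iθ/2) = cos(θ/2) ± i·sin(θ/2); θ = 1.503, cos(θ/2) ≈ 0.730666, sin(θ/2) ≈ 0.682736.
With a = amp(|0⟩) = 1 and b = amp(|1⟩) = 0:
new amp(|0⟩) = (0.730666 - 0.682736i)·a = (0.7307 - 0.6827i)
new amp(|1⟩) = (0.730666 + 0.682736i)·b = 0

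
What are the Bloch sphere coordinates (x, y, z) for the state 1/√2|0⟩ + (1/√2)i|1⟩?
(0, 1, 0)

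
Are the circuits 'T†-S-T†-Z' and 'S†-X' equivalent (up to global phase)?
No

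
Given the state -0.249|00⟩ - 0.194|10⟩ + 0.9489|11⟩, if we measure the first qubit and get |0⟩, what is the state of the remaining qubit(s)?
-|0⟩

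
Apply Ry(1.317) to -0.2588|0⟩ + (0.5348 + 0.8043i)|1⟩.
(-0.5319 - 0.4922i)|0⟩ + (0.2646 + 0.6361i)|1⟩

Ry(1.317) = [[cos(θ/2), −sin(θ/2)], [sin(θ/2), cos(θ/2)]]; θ = 1.317, cos(θ/2) ≈ 0.790911, sin(θ/2) ≈ 0.611931.
With a = amp(|0⟩) = -0.2588 and b = amp(|1⟩) = (0.5348 + 0.8043i):
new amp(|0⟩) = (0.790911)·a + (-0.611931)·b = (-0.5319 - 0.4922i)
new amp(|1⟩) = (0.611931)·a + (0.790911)·b = (0.2646 + 0.6361i)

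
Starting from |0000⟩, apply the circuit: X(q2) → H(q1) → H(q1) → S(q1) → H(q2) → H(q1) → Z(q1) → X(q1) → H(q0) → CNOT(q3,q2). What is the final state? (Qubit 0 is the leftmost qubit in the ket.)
-1/√8|0000⟩ + 1/√8|0010⟩ + 1/√8|0100⟩ - 1/√8|0110⟩ - 1/√8|1000⟩ + 1/√8|1010⟩ + 1/√8|1100⟩ - 1/√8|1110⟩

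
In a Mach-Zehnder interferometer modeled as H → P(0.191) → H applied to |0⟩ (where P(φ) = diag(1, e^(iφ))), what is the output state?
(0.9909 + 0.09492i)|0⟩ + (0.009093 - 0.09492i)|1⟩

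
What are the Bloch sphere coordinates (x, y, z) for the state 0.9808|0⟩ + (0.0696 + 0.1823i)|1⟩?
(0.1365, 0.3576, 0.9239)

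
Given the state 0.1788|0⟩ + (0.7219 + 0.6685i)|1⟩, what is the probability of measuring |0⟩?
0.03197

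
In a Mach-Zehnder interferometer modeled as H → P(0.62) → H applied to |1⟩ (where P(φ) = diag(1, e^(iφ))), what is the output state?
(0.09306 - 0.2905i)|0⟩ + (0.9069 + 0.2905i)|1⟩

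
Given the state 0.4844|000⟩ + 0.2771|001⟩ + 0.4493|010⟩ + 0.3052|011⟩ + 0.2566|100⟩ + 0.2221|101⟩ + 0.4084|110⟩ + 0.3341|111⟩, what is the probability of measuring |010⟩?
0.2019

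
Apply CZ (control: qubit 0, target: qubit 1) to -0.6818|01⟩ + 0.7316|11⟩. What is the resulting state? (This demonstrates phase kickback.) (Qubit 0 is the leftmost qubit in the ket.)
-0.6818|01⟩ - 0.7316|11⟩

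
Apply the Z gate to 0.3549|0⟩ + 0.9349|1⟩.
0.3549|0⟩ - 0.9349|1⟩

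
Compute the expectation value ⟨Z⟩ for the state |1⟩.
-1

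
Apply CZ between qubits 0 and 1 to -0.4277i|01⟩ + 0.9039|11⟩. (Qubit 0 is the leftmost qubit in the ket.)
-0.4277i|01⟩ - 0.9039|11⟩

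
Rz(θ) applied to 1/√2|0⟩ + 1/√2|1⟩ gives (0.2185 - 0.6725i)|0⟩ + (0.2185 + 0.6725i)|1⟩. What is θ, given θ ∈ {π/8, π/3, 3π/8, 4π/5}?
4π/5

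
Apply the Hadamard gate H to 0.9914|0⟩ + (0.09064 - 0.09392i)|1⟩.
(0.7651 - 0.06641i)|0⟩ + (0.6369 + 0.06641i)|1⟩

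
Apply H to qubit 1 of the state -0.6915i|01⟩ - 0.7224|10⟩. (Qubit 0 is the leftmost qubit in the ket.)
-0.489i|00⟩ + 0.489i|01⟩ - 0.5108|10⟩ - 0.5108|11⟩

H on qubit 1 mixes each pair of kets that differ only in qubit 1: amplitudes (a, b) of (|…0…⟩, |…1…⟩) become ((a + b)/√2, (a − b)/√2). Kets absent from the input have amplitude 0.
(|00⟩, |01⟩): (a, b) = (0, -0.6915i) → (-0.489i, 0.489i)
(|10⟩, |11⟩): (a, b) = (-0.7224, 0) → (-0.5108, -0.5108)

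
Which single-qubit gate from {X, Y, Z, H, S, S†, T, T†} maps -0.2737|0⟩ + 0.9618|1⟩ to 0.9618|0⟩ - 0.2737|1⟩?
X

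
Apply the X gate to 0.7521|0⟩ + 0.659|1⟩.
0.659|0⟩ + 0.7521|1⟩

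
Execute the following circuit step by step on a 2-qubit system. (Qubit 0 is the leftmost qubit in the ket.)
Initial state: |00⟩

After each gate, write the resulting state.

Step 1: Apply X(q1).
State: |01⟩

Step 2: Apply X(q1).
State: |00⟩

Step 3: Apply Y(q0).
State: i|10⟩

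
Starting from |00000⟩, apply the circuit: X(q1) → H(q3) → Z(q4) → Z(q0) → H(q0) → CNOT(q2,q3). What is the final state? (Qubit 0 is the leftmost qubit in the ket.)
1/2|01000⟩ + 1/2|01010⟩ + 1/2|11000⟩ + 1/2|11010⟩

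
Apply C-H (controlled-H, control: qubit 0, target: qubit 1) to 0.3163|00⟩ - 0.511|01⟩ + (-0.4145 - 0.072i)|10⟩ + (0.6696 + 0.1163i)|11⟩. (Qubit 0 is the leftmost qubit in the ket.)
0.3163|00⟩ - 0.511|01⟩ + (0.1804 + 0.03132i)|10⟩ + (-0.7666 - 0.1331i)|11⟩

C-H leaves the control-|0⟩ kets |00⟩, |01⟩ unchanged and applies H to qubit 1 on the control-|1⟩ pair (|10⟩, |11⟩).
H = [[1/√2, 1/√2], [1/√2, -1/√2]].
With a = amp(|10⟩) = (-0.4145 - 0.072i) and b = amp(|11⟩) = (0.6696 + 0.1163i):
new amp(|10⟩) = (1/√2)·a + (1/√2)·b = (0.1804 + 0.03132i)
new amp(|11⟩) = (1/√2)·a + (-1/√2)·b = (-0.7666 - 0.1331i)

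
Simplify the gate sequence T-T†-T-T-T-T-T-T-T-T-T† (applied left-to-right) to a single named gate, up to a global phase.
T†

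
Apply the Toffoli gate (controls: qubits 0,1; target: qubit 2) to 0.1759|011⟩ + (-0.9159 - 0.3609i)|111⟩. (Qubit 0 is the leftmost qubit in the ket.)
0.1759|011⟩ + (-0.9159 - 0.3609i)|110⟩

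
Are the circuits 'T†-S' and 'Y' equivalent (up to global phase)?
No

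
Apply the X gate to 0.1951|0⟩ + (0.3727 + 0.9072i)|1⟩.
(0.3727 + 0.9072i)|0⟩ + 0.1951|1⟩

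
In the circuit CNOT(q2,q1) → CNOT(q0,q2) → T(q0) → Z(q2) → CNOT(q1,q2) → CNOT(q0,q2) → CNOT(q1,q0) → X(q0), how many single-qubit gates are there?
3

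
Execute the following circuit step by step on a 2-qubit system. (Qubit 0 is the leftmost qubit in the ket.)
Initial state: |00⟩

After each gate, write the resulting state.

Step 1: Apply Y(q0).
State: i|10⟩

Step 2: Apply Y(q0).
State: |00⟩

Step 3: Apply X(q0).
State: |10⟩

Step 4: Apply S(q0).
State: i|10⟩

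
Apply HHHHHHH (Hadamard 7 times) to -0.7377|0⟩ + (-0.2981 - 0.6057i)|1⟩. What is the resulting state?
(-0.7324 - 0.4283i)|0⟩ + (-0.3108 + 0.4283i)|1⟩

H² = I, so H^7 = H: a single Hadamard. With (a, b) = (-0.7377, (-0.2981 - 0.6057i)), H gives ((a + b)/√2, (a − b)/√2) = ((-0.7324 - 0.4283i), (-0.3108 + 0.4283i)).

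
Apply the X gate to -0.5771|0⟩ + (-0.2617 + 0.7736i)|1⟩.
(-0.2617 + 0.7736i)|0⟩ - 0.5771|1⟩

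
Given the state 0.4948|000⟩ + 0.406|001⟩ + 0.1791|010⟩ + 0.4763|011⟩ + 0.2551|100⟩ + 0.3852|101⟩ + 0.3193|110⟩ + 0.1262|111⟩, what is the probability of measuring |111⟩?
0.01593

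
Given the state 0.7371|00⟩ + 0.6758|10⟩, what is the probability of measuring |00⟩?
0.5433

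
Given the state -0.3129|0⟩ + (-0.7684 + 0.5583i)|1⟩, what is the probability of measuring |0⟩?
0.09791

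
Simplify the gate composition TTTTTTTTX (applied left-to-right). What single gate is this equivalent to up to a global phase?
X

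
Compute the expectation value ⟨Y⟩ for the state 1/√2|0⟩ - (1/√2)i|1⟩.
-1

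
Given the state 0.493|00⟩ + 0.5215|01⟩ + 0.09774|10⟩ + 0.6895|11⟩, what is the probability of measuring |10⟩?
0.009553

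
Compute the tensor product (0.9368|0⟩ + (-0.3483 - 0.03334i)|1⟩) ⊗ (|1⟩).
0.9368|01⟩ + (-0.3483 - 0.03334i)|11⟩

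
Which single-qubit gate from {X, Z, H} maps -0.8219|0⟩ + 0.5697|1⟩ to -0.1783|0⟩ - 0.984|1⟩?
H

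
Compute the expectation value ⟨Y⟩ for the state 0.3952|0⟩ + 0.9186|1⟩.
0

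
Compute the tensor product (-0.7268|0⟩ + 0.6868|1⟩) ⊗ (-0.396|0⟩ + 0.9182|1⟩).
0.2878|00⟩ - 0.6673|01⟩ - 0.272|10⟩ + 0.6306|11⟩

amp(|b₁b₂…⟩) = product of the factor amplitudes for bits b₁, b₂, …; only kets whose every factor amplitude is nonzero survive.
|00⟩: (-0.7268)(-0.396) = 0.2878
|01⟩: (-0.7268)(0.9182) = -0.6673
|10⟩: (0.6868)(-0.396) = -0.272
|11⟩: (0.6868)(0.9182) = 0.6306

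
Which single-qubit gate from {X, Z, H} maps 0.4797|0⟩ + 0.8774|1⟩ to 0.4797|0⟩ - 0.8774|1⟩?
Z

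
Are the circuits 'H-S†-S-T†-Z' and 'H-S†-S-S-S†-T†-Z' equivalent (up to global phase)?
Yes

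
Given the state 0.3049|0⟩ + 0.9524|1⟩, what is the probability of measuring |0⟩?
0.09296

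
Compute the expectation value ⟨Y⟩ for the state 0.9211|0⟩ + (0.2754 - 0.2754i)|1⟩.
-0.5073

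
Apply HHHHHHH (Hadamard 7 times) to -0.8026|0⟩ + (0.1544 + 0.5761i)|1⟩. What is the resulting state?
(-0.4583 + 0.4074i)|0⟩ + (-0.6767 - 0.4074i)|1⟩

H² = I, so H^7 = H: a single Hadamard. With (a, b) = (-0.8026, (0.1544 + 0.5761i)), H gives ((a + b)/√2, (a − b)/√2) = ((-0.4583 + 0.4074i), (-0.6767 - 0.4074i)).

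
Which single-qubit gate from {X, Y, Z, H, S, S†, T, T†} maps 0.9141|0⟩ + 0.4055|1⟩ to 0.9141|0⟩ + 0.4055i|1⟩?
S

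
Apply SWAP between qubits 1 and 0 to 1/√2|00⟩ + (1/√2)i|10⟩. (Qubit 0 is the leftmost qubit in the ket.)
1/√2|00⟩ + (1/√2)i|01⟩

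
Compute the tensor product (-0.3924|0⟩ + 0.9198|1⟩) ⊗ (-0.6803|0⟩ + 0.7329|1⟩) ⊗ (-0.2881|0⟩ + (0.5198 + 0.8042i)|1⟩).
-0.07691|000⟩ + (0.1388 + 0.2147i)|001⟩ + 0.08285|010⟩ + (-0.1495 - 0.2313i)|011⟩ + 0.1803|100⟩ + (-0.3253 - 0.5032i)|101⟩ - 0.1942|110⟩ + (0.3504 + 0.5421i)|111⟩

amp(|b₁b₂…⟩) = product of the factor amplitudes for bits b₁, b₂, …; only kets whose every factor amplitude is nonzero survive.
|000⟩: (-0.3924)(-0.6803)(-0.2881) = -0.07691
|001⟩: (-0.3924)(-0.6803)(0.5198 + 0.8042i) = (0.1388 + 0.2147i)
|010⟩: (-0.3924)(0.7329)(-0.2881) = 0.08285
|011⟩: (-0.3924)(0.7329)(0.5198 + 0.8042i) = (-0.1495 - 0.2313i)
|100⟩: (0.9198)(-0.6803)(-0.2881) = 0.1803
|101⟩: (0.9198)(-0.6803)(0.5198 + 0.8042i) = (-0.3253 - 0.5032i)
|110⟩: (0.9198)(0.7329)(-0.2881) = -0.1942
|111⟩: (0.9198)(0.7329)(0.5198 + 0.8042i) = (0.3504 + 0.5421i)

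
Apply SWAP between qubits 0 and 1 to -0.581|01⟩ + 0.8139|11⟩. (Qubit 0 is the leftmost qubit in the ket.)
-0.581|10⟩ + 0.8139|11⟩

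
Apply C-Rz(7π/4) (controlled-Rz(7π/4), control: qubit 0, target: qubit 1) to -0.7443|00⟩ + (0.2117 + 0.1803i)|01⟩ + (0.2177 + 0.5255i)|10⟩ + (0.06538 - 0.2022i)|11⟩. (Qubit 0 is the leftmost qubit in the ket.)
-0.7443|00⟩ + (0.2117 + 0.1803i)|01⟩ + (-0.00002843 - 0.5688i)|10⟩ + (0.01698 + 0.2118i)|11⟩

C-Rz(7π/4) leaves the control-|0⟩ kets |00⟩, |01⟩ unchanged and applies Rz(7π/4) to qubit 1 on the control-|1⟩ pair (|10⟩, |11⟩).
Rz(7π/4) = [[e^(−iθ/2), 0], [0, e^(iθ/2)]] with e^(±iθ/2) = cos(θ/2) ± i·sin(θ/2); θ = 7π/4, cos(θ/2) ≈ -0.92388, sin(θ/2) ≈ 0.382683.
With a = amp(|10⟩) = (0.2177 + 0.5255i) and b = amp(|11⟩) = (0.06538 - 0.2022i):
new amp(|10⟩) = (-0.92388 - 0.382683i)·a = (-0.00002843 - 0.5688i)
new amp(|11⟩) = (-0.92388 + 0.382683i)·b = (0.01698 + 0.2118i)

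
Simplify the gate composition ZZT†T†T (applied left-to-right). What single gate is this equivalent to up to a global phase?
T†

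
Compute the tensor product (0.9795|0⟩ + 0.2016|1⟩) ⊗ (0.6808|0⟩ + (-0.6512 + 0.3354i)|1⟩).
0.6668|00⟩ + (-0.6379 + 0.3285i)|01⟩ + 0.1372|10⟩ + (-0.1313 + 0.06762i)|11⟩

amp(|b₁b₂…⟩) = product of the factor amplitudes for bits b₁, b₂, …; only kets whose every factor amplitude is nonzero survive.
|00⟩: (0.9795)(0.6808) = 0.6668
|01⟩: (0.9795)(-0.6512 + 0.3354i) = (-0.6379 + 0.3285i)
|10⟩: (0.2016)(0.6808) = 0.1372
|11⟩: (0.2016)(-0.6512 + 0.3354i) = (-0.1313 + 0.06762i)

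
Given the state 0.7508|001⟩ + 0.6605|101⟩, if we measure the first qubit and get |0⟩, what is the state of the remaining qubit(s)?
|01⟩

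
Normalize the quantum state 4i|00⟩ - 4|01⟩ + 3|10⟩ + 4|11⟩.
0.5298i|00⟩ - 0.5298|01⟩ + 0.3974|10⟩ + 0.5298|11⟩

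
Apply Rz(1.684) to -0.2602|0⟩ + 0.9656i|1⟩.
(-0.1733 + 0.1941i)|0⟩ + (-0.7203 + 0.6431i)|1⟩

Rz(1.684) = [[e^(−iθ/2), 0], [0, e^(iθ/2)]] with e^(±iθ/2) = cos(θ/2) ± i·sin(θ/2); θ = 1.684, cos(θ/2) ≈ 0.665972, sin(θ/2) ≈ 0.745977.
With a = amp(|0⟩) = -0.2602 and b = amp(|1⟩) = 0.9656i:
new amp(|0⟩) = (0.665972 - 0.745977i)·a = (-0.1733 + 0.1941i)
new amp(|1⟩) = (0.665972 + 0.745977i)·b = (-0.7203 + 0.6431i)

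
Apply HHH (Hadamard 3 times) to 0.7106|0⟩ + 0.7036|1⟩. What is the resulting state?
|0⟩ + 0.00495|1⟩

H² = I, so H^3 = H: a single Hadamard. With (a, b) = (0.7106, 0.7036), H gives ((a + b)/√2, (a − b)/√2) = (1, 0.00495).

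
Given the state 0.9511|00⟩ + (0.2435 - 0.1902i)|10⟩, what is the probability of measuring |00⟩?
0.9046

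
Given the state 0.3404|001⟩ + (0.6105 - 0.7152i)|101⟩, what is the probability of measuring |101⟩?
0.8842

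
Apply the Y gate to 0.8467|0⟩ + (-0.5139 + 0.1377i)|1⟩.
(0.1377 + 0.5139i)|0⟩ + 0.8467i|1⟩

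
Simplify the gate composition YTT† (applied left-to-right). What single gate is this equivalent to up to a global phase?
Y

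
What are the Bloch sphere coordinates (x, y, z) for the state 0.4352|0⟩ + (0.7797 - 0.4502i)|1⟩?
(0.6787, -0.3919, -0.6212)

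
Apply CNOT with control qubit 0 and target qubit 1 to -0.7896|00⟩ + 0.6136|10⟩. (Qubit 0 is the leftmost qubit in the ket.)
-0.7896|00⟩ + 0.6136|11⟩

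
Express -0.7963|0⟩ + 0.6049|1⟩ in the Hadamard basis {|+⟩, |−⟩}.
-0.1353|+⟩ - 0.9908|−⟩

With |ψ⟩ = α|0⟩ + β|1⟩, the Hadamard-basis coefficients are ⟨+|ψ⟩ = (α + β)/√2 and ⟨−|ψ⟩ = (α − β)/√2.
Here α = -0.7963, β = 0.6049: (α + β)/√2 = -0.1353, (α − β)/√2 = -0.9908.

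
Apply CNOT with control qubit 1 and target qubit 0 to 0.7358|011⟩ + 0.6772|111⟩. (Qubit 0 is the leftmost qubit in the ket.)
0.6772|011⟩ + 0.7358|111⟩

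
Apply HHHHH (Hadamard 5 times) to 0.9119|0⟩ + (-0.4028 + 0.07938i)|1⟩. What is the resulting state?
(0.36 + 0.05613i)|0⟩ + (0.9296 - 0.05613i)|1⟩

H² = I, so H^5 = H: a single Hadamard. With (a, b) = (0.9119, (-0.4028 + 0.07938i)), H gives ((a + b)/√2, (a − b)/√2) = ((0.36 + 0.05613i), (0.9296 - 0.05613i)).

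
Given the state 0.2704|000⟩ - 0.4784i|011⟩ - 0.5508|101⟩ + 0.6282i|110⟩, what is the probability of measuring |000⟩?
0.07312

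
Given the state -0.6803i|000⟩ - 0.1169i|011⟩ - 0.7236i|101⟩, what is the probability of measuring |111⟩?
0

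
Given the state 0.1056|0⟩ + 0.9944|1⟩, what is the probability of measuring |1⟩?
0.9888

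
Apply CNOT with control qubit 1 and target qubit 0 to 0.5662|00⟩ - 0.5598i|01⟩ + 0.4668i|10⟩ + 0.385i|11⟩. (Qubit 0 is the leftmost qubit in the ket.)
0.5662|00⟩ + 0.385i|01⟩ + 0.4668i|10⟩ - 0.5598i|11⟩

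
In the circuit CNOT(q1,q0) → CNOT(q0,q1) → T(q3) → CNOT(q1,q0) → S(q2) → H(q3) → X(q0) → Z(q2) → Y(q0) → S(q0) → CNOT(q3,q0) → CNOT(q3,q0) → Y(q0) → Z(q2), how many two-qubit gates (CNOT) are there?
5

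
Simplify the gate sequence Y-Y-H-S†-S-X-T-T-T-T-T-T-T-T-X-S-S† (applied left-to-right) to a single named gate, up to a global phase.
H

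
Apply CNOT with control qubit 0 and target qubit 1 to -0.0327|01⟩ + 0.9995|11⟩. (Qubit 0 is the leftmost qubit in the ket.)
-0.0327|01⟩ + 0.9995|10⟩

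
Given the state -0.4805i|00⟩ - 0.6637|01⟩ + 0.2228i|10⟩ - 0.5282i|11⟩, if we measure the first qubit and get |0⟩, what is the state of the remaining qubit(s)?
-0.5864i|0⟩ - 0.81|1⟩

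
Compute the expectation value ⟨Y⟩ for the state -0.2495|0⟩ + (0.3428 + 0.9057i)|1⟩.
-0.4519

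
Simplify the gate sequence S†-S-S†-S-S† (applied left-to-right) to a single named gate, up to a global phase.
S†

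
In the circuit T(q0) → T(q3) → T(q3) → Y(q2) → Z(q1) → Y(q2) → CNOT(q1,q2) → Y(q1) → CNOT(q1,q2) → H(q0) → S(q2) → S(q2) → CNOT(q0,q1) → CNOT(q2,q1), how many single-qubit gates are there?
10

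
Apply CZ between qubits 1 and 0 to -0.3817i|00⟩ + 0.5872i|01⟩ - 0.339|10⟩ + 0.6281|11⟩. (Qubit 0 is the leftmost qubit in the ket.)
-0.3817i|00⟩ + 0.5872i|01⟩ - 0.339|10⟩ - 0.6281|11⟩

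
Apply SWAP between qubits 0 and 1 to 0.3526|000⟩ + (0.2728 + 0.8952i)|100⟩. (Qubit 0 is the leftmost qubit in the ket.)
0.3526|000⟩ + (0.2728 + 0.8952i)|010⟩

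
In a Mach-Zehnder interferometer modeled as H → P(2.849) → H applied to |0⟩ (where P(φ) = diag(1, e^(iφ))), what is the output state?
(0.02125 + 0.1442i)|0⟩ + (0.9787 - 0.1442i)|1⟩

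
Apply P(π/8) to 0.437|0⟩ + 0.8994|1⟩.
0.437|0⟩ + (0.8309 + 0.3442i)|1⟩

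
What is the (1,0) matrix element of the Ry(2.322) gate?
0.9172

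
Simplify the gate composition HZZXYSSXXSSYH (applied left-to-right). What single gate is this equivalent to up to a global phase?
Z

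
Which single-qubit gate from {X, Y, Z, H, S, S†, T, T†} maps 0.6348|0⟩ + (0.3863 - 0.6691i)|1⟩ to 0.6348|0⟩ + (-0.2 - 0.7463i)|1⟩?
T†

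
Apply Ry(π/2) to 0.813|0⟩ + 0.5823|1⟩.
0.1631|0⟩ + 0.9866|1⟩

Ry(π/2) = [[cos(θ/2), −sin(θ/2)], [sin(θ/2), cos(θ/2)]]; θ = π/2, cos(θ/2) ≈ 0.707107, sin(θ/2) ≈ 0.707107.
With a = amp(|0⟩) = 0.813 and b = amp(|1⟩) = 0.5823:
new amp(|0⟩) = (0.707107)·a + (-0.707107)·b = 0.1631
new amp(|1⟩) = (0.707107)·a + (0.707107)·b = 0.9866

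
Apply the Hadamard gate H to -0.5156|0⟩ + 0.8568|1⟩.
0.2413|0⟩ - 0.9704|1⟩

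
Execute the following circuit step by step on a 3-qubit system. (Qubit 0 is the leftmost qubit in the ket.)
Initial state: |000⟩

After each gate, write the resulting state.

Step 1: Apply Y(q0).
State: i|100⟩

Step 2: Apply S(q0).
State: -|100⟩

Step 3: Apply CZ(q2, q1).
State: -|100⟩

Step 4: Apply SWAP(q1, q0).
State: -|010⟩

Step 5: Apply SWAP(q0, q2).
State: -|010⟩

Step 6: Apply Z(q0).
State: -|010⟩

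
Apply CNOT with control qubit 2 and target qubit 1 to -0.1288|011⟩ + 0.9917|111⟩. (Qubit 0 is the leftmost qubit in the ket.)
-0.1288|001⟩ + 0.9917|101⟩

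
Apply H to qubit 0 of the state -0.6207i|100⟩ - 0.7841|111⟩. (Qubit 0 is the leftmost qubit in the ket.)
-0.4389i|000⟩ - 0.5544|011⟩ + 0.4389i|100⟩ + 0.5544|111⟩

H on qubit 0 mixes each pair of kets that differ only in qubit 0: amplitudes (a, b) of (|…0…⟩, |…1…⟩) become ((a + b)/√2, (a − b)/√2). Kets absent from the input have amplitude 0.
(|000⟩, |100⟩): (a, b) = (0, -0.6207i) → (-0.4389i, 0.4389i)
(|011⟩, |111⟩): (a, b) = (0, -0.7841) → (-0.5544, 0.5544)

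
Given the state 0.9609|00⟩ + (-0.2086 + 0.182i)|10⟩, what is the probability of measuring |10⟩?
0.07664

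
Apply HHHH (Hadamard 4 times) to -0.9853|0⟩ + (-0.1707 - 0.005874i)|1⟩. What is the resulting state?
-0.9853|0⟩ + (-0.1707 - 0.005874i)|1⟩

H² = I, so an even number of Hadamards cancels: H^4 = I and the state is unchanged.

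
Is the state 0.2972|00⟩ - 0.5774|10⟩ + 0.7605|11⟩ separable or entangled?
Entangled

Writing the state as a|00⟩ + b|01⟩ + c|10⟩ + d|11⟩, it is a product state iff ad − bc = 0.
Here (a, b, c, d) = (0.2972, 0, -0.5774, 0.7605): ad − bc = (0.2972)(0.7605) − (0)(-0.5774) = 0.226 ≠ 0, so the state is entangled.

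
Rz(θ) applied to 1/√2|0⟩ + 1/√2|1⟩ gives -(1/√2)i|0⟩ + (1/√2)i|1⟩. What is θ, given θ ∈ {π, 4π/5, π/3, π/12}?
π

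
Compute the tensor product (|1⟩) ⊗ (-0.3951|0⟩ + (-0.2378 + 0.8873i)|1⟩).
-0.3951|10⟩ + (-0.2378 + 0.8873i)|11⟩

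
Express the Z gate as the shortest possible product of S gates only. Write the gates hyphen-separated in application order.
S-S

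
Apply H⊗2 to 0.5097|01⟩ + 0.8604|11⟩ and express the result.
0.6851|00⟩ - 0.6851|01⟩ - 0.1754|10⟩ + 0.1754|11⟩

H⊗2 gives amp(|y⟩) = (1/2) Σ_x (−1)^(x·y) amp(|x⟩), where x·y is the number of positions in which both x and y have a 1.
|00⟩: (0.5097 + 0.8604)/2 = 0.6851
|01⟩: (-0.5097 - 0.8604)/2 = -0.6851
|10⟩: (0.5097 - 0.8604)/2 = -0.1754
|11⟩: (-0.5097 + 0.8604)/2 = 0.1754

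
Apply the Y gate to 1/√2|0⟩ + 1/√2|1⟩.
-(1/√2)i|0⟩ + (1/√2)i|1⟩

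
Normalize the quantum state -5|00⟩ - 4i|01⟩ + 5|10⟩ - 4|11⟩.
-0.5522|00⟩ - 0.4417i|01⟩ + 0.5522|10⟩ - 0.4417|11⟩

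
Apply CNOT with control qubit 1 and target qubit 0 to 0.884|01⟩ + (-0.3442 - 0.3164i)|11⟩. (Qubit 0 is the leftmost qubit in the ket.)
(-0.3442 - 0.3164i)|01⟩ + 0.884|11⟩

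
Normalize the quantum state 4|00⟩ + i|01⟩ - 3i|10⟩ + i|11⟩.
0.7698|00⟩ + 0.1925i|01⟩ - (1/√3)i|10⟩ + 0.1925i|11⟩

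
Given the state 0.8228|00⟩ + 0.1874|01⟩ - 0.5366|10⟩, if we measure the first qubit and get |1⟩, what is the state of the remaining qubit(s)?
-|0⟩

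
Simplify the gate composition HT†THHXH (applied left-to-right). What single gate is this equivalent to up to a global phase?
Z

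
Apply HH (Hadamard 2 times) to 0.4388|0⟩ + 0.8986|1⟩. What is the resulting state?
0.4388|0⟩ + 0.8986|1⟩

H² = I, so an even number of Hadamards cancels: H^2 = I and the state is unchanged.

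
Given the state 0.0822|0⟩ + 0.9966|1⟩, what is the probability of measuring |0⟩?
0.006757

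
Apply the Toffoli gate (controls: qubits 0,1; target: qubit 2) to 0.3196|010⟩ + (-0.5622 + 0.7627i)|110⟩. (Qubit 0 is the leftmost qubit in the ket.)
0.3196|010⟩ + (-0.5622 + 0.7627i)|111⟩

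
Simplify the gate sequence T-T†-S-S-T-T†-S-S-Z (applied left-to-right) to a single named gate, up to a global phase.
Z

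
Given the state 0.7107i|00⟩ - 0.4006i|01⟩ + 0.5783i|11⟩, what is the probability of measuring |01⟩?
0.1605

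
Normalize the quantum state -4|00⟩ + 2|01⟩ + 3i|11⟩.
-0.7428|00⟩ + 0.3714|01⟩ + 0.5571i|11⟩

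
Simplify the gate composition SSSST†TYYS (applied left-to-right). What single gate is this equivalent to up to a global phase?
S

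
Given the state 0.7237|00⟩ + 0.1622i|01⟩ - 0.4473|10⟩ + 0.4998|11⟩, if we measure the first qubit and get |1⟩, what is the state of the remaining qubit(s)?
-0.6669|0⟩ + 0.7452|1⟩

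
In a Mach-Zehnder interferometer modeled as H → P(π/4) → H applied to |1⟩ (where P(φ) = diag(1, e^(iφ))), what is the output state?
(0.1464 - (1/√8)i)|0⟩ + (0.8536 + (1/√8)i)|1⟩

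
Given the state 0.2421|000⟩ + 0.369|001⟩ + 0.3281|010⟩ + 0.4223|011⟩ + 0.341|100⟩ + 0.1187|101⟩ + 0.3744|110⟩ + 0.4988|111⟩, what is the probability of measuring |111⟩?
0.2488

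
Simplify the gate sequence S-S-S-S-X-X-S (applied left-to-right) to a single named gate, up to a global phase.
S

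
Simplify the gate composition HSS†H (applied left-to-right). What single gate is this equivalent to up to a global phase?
I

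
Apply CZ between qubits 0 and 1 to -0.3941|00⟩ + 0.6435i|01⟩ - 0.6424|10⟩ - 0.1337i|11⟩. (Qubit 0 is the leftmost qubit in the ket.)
-0.3941|00⟩ + 0.6435i|01⟩ - 0.6424|10⟩ + 0.1337i|11⟩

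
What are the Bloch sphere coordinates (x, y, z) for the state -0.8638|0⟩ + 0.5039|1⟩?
(-0.8705, 0, 0.4922)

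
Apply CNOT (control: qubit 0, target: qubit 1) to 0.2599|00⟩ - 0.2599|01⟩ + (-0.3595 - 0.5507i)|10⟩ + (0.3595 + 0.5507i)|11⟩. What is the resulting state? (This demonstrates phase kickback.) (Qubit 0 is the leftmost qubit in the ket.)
0.2599|00⟩ - 0.2599|01⟩ + (0.3595 + 0.5507i)|10⟩ + (-0.3595 - 0.5507i)|11⟩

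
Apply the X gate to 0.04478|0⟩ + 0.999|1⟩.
0.999|0⟩ + 0.04478|1⟩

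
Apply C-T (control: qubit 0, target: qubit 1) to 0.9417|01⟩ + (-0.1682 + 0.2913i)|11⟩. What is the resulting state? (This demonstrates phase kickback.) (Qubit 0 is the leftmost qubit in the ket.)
0.9417|01⟩ + (-0.3249 + 0.08704i)|11⟩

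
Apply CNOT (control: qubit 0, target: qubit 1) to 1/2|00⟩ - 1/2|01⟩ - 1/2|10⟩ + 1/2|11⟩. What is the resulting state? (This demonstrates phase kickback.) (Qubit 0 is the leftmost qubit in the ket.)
1/2|00⟩ - 1/2|01⟩ + 1/2|10⟩ - 1/2|11⟩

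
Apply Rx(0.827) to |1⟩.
-0.4018i|0⟩ + 0.9157|1⟩

Rx(0.827) = [[cos(θ/2), −i·sin(θ/2)], [−i·sin(θ/2), cos(θ/2)]]; θ = 0.827, cos(θ/2) ≈ 0.91572, sin(θ/2) ≈ 0.401817.
With a = amp(|0⟩) = 0 and b = amp(|1⟩) = 1:
new amp(|0⟩) = (0.91572)·a + (-0.401817i)·b = -0.4018i
new amp(|1⟩) = (-0.401817i)·a + (0.91572)·b = 0.9157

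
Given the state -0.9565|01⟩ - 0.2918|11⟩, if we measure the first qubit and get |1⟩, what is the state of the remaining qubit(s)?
-|1⟩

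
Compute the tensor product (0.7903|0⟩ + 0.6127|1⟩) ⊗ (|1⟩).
0.7903|01⟩ + 0.6127|11⟩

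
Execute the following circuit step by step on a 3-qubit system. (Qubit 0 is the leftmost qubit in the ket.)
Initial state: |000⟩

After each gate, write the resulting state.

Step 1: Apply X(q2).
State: |001⟩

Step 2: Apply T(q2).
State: (1/√2 + (1/√2)i)|001⟩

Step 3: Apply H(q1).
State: (1/2 + (1/2)i)|001⟩ + (1/2 + (1/2)i)|011⟩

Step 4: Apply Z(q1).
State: (1/2 + (1/2)i)|001⟩ + (-1/2 - (1/2)i)|011⟩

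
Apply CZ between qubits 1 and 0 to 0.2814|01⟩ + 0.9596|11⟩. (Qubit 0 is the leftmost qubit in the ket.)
0.2814|01⟩ - 0.9596|11⟩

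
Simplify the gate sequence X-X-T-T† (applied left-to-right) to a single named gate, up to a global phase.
I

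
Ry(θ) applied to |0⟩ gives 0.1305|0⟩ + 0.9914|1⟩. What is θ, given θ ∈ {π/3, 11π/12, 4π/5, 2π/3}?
11π/12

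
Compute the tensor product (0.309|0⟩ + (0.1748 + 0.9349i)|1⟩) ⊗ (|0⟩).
0.309|00⟩ + (0.1748 + 0.9349i)|10⟩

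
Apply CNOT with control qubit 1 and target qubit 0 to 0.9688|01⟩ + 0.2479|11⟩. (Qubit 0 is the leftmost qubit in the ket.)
0.2479|01⟩ + 0.9688|11⟩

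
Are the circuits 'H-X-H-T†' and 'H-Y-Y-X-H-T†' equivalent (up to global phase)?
Yes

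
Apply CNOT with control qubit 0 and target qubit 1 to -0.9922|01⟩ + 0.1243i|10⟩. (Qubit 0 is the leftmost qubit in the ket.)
-0.9922|01⟩ + 0.1243i|11⟩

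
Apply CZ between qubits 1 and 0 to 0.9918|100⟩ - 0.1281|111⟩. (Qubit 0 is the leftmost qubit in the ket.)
0.9918|100⟩ + 0.1281|111⟩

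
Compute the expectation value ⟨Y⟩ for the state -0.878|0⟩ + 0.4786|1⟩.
0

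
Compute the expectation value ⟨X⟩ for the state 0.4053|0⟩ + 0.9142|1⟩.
0.7411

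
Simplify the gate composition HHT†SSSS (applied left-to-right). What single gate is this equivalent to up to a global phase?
T†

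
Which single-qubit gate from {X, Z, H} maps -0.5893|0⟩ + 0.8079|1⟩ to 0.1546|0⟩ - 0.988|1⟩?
H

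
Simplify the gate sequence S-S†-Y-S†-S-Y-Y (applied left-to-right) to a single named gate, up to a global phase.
Y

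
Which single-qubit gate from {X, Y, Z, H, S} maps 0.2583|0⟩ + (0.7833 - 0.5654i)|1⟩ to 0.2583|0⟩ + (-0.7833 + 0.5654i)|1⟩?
Z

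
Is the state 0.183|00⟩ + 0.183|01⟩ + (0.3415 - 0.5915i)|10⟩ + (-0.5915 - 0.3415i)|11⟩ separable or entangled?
Entangled

Writing the state as a|00⟩ + b|01⟩ + c|10⟩ + d|11⟩, it is a product state iff ad − bc = 0.
Here (a, b, c, d) = (0.183, 0.183, (0.3415 - 0.5915i), (-0.5915 - 0.3415i)): ad − bc = (0.183)(-0.5915 - 0.3415i) − (0.183)(0.3415 - 0.5915i) = (-0.1707 + 0.04575i) ≠ 0, so the state is entangled.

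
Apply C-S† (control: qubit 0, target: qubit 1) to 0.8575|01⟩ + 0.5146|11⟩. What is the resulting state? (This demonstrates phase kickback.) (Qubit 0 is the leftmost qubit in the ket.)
0.8575|01⟩ - 0.5146i|11⟩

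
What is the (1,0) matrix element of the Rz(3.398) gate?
0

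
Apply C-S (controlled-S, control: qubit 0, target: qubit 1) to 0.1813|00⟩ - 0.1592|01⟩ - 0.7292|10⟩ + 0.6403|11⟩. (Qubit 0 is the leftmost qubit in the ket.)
0.1813|00⟩ - 0.1592|01⟩ - 0.7292|10⟩ + 0.6403i|11⟩

C-S leaves the control-|0⟩ kets |00⟩, |01⟩ unchanged and applies S to qubit 1 on the control-|1⟩ pair (|10⟩, |11⟩).
S = [[1, 0], [0, i]].
With a = amp(|10⟩) = -0.7292 and b = amp(|11⟩) = 0.6403:
new amp(|10⟩) = (1)·a = -0.7292
new amp(|11⟩) = (i)·b = 0.6403i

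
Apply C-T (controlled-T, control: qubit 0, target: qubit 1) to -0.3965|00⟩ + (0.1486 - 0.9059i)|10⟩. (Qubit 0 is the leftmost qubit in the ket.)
-0.3965|00⟩ + (0.1486 - 0.9059i)|10⟩

C-T leaves the control-|0⟩ kets |00⟩, |01⟩ unchanged and applies T to qubit 1 on the control-|1⟩ pair (|10⟩, |11⟩).
T = [[1, 0], [0, (1/√2 + (1/√2)i)]].
With a = amp(|10⟩) = (0.1486 - 0.9059i) and b = amp(|11⟩) = 0:
new amp(|10⟩) = (1)·a = (0.1486 - 0.9059i)
new amp(|11⟩) = (1/√2 + (1/√2)i)·b = 0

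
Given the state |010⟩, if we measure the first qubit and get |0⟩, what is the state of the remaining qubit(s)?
|10⟩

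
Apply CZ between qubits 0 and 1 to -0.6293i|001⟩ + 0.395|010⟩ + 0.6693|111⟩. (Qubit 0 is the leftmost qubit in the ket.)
-0.6293i|001⟩ + 0.395|010⟩ - 0.6693|111⟩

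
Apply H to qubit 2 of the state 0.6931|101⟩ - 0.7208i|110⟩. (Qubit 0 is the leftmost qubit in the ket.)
0.4901|100⟩ - 0.4901|101⟩ - 0.5097i|110⟩ - 0.5097i|111⟩

H on qubit 2 mixes each pair of kets that differ only in qubit 2: amplitudes (a, b) of (|…0…⟩, |…1…⟩) become ((a + b)/√2, (a − b)/√2). Kets absent from the input have amplitude 0.
(|100⟩, |101⟩): (a, b) = (0, 0.6931) → (0.4901, -0.4901)
(|110⟩, |111⟩): (a, b) = (-0.7208i, 0) → (-0.5097i, -0.5097i)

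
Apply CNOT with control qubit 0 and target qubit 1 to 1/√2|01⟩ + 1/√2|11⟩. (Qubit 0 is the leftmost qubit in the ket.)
1/√2|01⟩ + 1/√2|10⟩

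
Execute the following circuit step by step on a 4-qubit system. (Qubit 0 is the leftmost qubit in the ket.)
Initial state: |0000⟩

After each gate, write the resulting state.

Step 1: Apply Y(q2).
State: i|0010⟩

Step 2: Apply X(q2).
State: i|0000⟩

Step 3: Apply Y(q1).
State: -|0100⟩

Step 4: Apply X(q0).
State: -|1100⟩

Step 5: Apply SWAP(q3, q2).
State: -|1100⟩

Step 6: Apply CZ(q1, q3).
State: -|1100⟩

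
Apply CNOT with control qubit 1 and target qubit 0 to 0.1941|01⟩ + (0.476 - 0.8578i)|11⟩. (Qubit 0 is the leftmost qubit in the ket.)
(0.476 - 0.8578i)|01⟩ + 0.1941|11⟩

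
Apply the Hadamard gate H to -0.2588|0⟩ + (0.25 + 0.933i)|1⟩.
(-0.006223 + 0.6597i)|0⟩ + (-0.3598 - 0.6597i)|1⟩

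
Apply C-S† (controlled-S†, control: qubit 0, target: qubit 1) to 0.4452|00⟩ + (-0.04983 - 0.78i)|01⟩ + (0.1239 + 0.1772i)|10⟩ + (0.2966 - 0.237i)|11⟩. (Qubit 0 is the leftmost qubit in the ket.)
0.4452|00⟩ + (-0.04983 - 0.78i)|01⟩ + (0.1239 + 0.1772i)|10⟩ + (-0.237 - 0.2966i)|11⟩

C-S† leaves the control-|0⟩ kets |00⟩, |01⟩ unchanged and applies S† to qubit 1 on the control-|1⟩ pair (|10⟩, |11⟩).
S† = [[1, 0], [0, -i]].
With a = amp(|10⟩) = (0.1239 + 0.1772i) and b = amp(|11⟩) = (0.2966 - 0.237i):
new amp(|10⟩) = (1)·a = (0.1239 + 0.1772i)
new amp(|11⟩) = (-i)·b = (-0.237 - 0.2966i)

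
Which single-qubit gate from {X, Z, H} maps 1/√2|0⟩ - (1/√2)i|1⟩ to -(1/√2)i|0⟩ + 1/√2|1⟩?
X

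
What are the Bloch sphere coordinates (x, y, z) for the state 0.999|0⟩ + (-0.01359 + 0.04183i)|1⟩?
(-0.02715, 0.08358, 0.9961)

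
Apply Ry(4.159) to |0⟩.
-0.487|0⟩ + 0.8734|1⟩

Ry(4.159) = [[cos(θ/2), −sin(θ/2)], [sin(θ/2), cos(θ/2)]]; θ = 4.159, cos(θ/2) ≈ -0.487045, sin(θ/2) ≈ 0.873377.
With a = amp(|0⟩) = 1 and b = amp(|1⟩) = 0:
new amp(|0⟩) = (-0.487045)·a + (-0.873377)·b = -0.487
new amp(|1⟩) = (0.873377)·a + (-0.487045)·b = 0.8734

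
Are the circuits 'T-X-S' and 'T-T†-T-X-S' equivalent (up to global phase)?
Yes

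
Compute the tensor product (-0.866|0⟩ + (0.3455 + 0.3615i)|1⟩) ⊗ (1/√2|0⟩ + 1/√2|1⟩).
-0.6124|00⟩ - 0.6124|01⟩ + (0.2443 + 0.2556i)|10⟩ + (0.2443 + 0.2556i)|11⟩

amp(|b₁b₂…⟩) = product of the factor amplitudes for bits b₁, b₂, …; only kets whose every factor amplitude is nonzero survive.
|00⟩: (-0.866)(1/√2) = -0.6124
|01⟩: (-0.866)(1/√2) = -0.6124
|10⟩: (0.3455 + 0.3615i)(1/√2) = (0.2443 + 0.2556i)
|11⟩: (0.3455 + 0.3615i)(1/√2) = (0.2443 + 0.2556i)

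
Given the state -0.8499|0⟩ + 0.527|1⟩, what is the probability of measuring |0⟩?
0.7223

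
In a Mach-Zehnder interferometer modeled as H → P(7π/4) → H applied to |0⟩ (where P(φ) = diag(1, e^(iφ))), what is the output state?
(0.8536 - (1/√8)i)|0⟩ + (0.1464 + (1/√8)i)|1⟩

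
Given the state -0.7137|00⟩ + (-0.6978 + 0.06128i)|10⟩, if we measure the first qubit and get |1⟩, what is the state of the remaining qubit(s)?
(-0.9962 + 0.08748i)|0⟩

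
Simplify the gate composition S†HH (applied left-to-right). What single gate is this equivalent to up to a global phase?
S†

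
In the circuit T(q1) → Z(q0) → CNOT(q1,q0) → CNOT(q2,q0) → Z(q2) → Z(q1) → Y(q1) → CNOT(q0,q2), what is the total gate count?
8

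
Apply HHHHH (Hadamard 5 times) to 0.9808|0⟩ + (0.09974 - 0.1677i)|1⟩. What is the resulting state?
(0.7641 - 0.1186i)|0⟩ + (0.623 + 0.1186i)|1⟩

H² = I, so H^5 = H: a single Hadamard. With (a, b) = (0.9808, (0.09974 - 0.1677i)), H gives ((a + b)/√2, (a − b)/√2) = ((0.7641 - 0.1186i), (0.623 + 0.1186i)).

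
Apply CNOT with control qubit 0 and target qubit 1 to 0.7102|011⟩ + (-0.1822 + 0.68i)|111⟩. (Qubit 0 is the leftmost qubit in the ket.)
0.7102|011⟩ + (-0.1822 + 0.68i)|101⟩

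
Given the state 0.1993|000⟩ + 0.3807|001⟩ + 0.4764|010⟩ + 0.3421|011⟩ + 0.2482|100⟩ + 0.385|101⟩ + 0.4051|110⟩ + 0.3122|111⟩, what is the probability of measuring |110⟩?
0.1641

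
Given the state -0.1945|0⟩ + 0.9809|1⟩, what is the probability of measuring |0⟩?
0.03783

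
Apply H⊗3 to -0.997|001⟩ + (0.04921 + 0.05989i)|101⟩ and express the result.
(-0.3351 + 0.02117i)|000⟩ + (0.3351 - 0.02117i)|001⟩ + (-0.3351 + 0.02117i)|010⟩ + (0.3351 - 0.02117i)|011⟩ + (-0.3699 - 0.02117i)|100⟩ + (0.3699 + 0.02117i)|101⟩ + (-0.3699 - 0.02117i)|110⟩ + (0.3699 + 0.02117i)|111⟩

H⊗3 gives amp(|y⟩) = (1/2√2) Σ_x (−1)^(x·y) amp(|x⟩), where x·y is the number of positions in which both x and y have a 1.
|000⟩: (-0.997 + (0.04921 + 0.05989i))/(2√2) = (-0.3351 + 0.02117i)
|001⟩: (0.997 - (0.04921 + 0.05989i))/(2√2) = (0.3351 - 0.02117i)
|010⟩: (-0.997 + (0.04921 + 0.05989i))/(2√2) = (-0.3351 + 0.02117i)
|011⟩: (0.997 - (0.04921 + 0.05989i))/(2√2) = (0.3351 - 0.02117i)
|100⟩: (-0.997 - (0.04921 + 0.05989i))/(2√2) = (-0.3699 - 0.02117i)
|101⟩: (0.997 + (0.04921 + 0.05989i))/(2√2) = (0.3699 + 0.02117i)
|110⟩: (-0.997 - (0.04921 + 0.05989i))/(2√2) = (-0.3699 - 0.02117i)
|111⟩: (0.997 + (0.04921 + 0.05989i))/(2√2) = (0.3699 + 0.02117i)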